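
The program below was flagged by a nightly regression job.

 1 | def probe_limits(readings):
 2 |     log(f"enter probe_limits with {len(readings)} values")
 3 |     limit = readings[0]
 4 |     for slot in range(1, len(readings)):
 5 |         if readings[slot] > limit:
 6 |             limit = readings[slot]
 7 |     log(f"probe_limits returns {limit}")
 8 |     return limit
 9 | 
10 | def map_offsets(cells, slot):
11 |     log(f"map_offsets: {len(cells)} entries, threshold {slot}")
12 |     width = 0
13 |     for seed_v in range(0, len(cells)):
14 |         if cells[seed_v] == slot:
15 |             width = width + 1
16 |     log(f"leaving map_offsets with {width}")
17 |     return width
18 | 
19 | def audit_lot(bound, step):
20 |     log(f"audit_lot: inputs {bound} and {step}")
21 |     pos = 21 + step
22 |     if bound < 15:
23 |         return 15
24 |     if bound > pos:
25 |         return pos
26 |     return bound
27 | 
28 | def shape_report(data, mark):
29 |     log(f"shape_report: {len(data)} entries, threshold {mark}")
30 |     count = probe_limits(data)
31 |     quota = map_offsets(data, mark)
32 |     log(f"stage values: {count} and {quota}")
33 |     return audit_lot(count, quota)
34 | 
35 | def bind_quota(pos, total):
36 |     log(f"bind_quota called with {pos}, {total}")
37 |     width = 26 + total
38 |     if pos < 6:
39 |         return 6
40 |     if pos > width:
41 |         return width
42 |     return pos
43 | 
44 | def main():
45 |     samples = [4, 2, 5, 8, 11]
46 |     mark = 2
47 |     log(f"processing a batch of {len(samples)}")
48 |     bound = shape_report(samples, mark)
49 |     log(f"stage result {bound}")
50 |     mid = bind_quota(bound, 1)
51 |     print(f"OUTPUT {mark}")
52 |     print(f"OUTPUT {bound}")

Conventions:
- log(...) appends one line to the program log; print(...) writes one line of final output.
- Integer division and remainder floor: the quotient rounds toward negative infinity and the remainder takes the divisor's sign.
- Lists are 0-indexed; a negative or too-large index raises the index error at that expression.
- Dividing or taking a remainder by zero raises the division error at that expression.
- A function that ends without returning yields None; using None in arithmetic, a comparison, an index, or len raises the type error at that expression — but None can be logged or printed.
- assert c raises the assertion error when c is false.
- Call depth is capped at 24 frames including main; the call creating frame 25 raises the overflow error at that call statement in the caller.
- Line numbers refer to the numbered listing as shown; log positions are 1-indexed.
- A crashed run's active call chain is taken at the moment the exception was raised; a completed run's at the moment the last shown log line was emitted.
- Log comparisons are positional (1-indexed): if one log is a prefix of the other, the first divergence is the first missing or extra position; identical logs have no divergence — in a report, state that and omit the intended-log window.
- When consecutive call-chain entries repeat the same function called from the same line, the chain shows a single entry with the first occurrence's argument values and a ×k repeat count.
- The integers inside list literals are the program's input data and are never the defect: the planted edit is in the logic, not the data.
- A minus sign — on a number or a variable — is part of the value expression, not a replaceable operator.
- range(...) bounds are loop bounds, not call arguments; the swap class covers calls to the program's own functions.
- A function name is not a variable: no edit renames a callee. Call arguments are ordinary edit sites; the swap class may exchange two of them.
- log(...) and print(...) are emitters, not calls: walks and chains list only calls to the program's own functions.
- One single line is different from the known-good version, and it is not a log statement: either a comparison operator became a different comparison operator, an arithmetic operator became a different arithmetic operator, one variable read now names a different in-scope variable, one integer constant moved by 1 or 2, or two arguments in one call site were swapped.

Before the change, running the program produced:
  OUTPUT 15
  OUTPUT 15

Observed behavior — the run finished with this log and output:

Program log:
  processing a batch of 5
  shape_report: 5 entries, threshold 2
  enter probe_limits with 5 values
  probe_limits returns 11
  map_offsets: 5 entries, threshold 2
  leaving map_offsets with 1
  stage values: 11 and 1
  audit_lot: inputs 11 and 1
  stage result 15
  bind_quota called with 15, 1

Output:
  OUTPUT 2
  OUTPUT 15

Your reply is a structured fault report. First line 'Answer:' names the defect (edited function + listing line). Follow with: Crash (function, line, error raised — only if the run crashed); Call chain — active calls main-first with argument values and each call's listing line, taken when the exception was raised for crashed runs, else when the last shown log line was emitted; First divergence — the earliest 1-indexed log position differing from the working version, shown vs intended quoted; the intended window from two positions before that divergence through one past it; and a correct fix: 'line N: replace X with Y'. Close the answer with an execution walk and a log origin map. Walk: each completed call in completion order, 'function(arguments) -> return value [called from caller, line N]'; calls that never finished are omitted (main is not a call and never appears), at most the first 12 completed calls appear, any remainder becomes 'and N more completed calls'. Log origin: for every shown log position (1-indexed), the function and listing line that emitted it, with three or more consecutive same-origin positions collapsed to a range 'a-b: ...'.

Answer: the defect is in main at line 51.
The tell: Nothing in the log betrays the bug — only the output does.
Call chain: main -> bind_quota(15, 1) (called at line 50).
First divergence: none — the logs agree in full.
Execution walk:
  probe_limits([4, 2, 5, 8, 11]) -> 11  [called from shape_report, line 30]
  map_offsets([4, 2, 5, 8, 11], 2) -> 1  [called from shape_report, line 31]
  audit_lot(11, 1) -> 15  [called from shape_report, line 33]
  shape_report([4, 2, 5, 8, 11], 2) -> 15  [called from main, line 48]
  bind_quota(15, 1) -> 15  [called from main, line 50]
Origin of each log line:
  1: logged in main at line 47
  2: logged in shape_report at line 29
  3: logged in probe_limits at line 2
  4: logged in probe_limits at line 7
  5: logged in map_offsets at line 11
  6: logged in map_offsets at line 16
  7: logged in shape_report at line 32
  8: logged in audit_lot at line 20
  9: logged in main at line 49
  10: logged in bind_quota at line 36
A correct fix: line 51: replace `mark` with `mid`.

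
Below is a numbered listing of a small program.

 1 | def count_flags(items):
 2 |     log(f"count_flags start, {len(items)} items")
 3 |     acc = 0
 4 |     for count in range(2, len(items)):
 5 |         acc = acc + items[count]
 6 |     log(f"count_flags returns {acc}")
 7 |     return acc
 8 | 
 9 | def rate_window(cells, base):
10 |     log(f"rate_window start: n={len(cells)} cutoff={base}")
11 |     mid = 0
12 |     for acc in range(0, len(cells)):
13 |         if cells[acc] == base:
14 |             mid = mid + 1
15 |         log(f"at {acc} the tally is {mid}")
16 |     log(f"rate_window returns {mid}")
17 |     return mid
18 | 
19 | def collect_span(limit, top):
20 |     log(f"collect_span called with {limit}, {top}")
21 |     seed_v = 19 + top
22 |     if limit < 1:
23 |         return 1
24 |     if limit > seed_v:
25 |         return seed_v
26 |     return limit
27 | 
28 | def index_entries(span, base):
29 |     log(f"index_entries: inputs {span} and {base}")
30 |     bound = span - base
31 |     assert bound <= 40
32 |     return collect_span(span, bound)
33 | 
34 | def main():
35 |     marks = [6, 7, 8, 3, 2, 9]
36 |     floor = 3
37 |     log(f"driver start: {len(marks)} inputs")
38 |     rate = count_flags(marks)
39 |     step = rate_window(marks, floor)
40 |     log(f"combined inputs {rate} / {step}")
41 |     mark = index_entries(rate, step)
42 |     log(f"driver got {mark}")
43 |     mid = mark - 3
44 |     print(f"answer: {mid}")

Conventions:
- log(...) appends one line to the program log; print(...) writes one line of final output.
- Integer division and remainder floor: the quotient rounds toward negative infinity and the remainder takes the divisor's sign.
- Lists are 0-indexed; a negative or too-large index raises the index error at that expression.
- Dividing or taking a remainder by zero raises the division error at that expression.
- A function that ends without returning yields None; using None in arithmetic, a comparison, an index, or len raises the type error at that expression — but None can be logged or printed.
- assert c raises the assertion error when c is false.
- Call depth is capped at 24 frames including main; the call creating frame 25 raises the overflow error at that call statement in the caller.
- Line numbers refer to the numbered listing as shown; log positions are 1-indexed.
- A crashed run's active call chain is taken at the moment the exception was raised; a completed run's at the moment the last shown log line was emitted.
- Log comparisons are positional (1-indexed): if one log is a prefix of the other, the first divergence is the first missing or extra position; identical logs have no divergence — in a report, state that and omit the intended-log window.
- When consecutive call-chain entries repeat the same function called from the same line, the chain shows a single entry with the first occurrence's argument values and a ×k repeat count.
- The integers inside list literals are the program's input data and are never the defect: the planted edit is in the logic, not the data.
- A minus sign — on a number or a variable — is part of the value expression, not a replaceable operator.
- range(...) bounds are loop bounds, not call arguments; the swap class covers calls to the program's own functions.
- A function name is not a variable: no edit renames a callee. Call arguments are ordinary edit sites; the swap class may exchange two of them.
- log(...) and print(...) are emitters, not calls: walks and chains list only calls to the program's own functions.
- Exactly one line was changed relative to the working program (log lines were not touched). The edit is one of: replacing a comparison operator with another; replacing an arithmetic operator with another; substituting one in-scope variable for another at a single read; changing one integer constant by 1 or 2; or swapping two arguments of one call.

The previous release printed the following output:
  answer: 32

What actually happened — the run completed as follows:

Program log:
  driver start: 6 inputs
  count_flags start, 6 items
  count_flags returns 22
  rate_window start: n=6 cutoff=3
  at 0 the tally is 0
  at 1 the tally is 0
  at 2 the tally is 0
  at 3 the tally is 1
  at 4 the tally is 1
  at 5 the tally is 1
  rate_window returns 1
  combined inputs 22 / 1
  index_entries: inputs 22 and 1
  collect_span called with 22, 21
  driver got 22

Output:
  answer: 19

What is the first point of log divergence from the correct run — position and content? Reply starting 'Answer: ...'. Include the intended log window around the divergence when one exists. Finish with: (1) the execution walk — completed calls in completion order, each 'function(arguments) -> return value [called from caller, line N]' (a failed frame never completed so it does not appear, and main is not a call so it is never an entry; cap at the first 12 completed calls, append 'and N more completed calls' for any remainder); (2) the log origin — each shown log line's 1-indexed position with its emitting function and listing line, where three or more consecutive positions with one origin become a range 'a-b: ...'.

Answer: at position 3 the run shows 'count_flags returns 22' where the working version logs 'count_flags returns 35'.
Intended log window:
  1: driver start: 6 inputs
  2: count_flags start, 6 items
  3: count_flags returns 35
  4: rate_window start: n=6 cutoff=3
Execution walk:
  count_flags([6, 7, 8, 3, 2, 9]) -> 22  [called from main, line 38]
  rate_window([6, 7, 8, 3, 2, 9], 3) -> 1  [called from main, line 39]
  collect_span(22, 21) -> 22  [called from index_entries, line 32]
  index_entries(22, 1) -> 22  [called from main, line 41]
Log line origins:
  1: emitted by main (line 37)
  2: emitted by count_flags (line 2)
  3: emitted by count_flags (line 6)
  4: emitted by rate_window (line 10)
  5-10: emitted by rate_window (line 15)
  11: emitted by rate_window (line 16)
  12: emitted by main (line 40)
  13: emitted by index_entries (line 29)
  14: emitted by collect_span (line 20)
  15: emitted by main (line 42)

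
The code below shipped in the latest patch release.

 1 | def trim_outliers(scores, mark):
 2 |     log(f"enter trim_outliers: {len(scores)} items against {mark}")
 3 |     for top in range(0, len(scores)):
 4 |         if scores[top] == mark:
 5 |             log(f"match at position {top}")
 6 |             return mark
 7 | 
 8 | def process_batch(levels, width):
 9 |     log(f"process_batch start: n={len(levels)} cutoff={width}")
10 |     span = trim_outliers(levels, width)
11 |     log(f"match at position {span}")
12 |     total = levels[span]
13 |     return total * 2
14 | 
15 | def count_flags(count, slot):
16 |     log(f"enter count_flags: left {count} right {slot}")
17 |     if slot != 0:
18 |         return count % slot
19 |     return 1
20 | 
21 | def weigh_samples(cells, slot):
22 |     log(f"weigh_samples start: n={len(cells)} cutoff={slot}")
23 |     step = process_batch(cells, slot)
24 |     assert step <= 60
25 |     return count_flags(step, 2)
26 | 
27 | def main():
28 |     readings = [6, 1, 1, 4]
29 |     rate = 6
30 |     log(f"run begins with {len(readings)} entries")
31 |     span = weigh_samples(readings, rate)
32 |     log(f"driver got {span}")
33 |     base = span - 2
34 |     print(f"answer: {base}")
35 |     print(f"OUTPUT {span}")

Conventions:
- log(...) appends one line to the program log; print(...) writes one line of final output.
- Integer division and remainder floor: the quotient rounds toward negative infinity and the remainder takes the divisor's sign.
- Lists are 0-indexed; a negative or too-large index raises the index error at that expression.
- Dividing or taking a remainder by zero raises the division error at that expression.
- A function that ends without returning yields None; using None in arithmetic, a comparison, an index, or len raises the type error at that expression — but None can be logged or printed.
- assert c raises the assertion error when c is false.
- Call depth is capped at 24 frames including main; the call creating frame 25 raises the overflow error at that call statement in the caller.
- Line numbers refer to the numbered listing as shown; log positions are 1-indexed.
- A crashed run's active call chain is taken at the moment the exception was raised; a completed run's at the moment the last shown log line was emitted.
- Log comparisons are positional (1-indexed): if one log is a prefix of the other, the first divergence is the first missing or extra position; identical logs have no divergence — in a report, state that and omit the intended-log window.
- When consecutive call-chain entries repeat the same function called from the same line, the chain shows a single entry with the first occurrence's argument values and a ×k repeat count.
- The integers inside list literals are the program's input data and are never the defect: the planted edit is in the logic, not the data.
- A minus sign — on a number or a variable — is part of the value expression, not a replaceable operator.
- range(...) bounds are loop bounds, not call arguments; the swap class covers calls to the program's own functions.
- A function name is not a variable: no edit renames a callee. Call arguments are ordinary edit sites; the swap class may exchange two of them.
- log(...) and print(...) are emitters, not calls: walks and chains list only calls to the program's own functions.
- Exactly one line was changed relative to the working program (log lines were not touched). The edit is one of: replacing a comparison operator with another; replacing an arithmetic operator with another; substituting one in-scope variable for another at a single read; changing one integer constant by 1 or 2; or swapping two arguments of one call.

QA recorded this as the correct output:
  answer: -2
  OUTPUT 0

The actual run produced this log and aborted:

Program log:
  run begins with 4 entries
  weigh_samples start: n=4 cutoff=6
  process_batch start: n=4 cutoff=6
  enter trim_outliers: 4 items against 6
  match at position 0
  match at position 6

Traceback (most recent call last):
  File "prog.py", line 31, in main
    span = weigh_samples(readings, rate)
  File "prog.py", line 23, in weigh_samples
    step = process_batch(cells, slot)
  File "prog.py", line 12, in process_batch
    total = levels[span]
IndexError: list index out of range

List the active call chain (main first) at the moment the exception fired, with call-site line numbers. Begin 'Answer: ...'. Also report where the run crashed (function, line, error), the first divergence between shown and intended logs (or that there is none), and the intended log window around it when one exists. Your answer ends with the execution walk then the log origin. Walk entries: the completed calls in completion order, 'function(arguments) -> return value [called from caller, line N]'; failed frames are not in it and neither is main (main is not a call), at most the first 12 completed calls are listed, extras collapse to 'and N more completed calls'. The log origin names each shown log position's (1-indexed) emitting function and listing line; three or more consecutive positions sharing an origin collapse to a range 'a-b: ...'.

Answer: main -> weigh_samples (called at line 31) -> process_batch (called at line 23).
Key observation: The log first diverges at position 6: the faulty run prints 'match at position 6' where the working version prints 'match at position 0'.
Crash: process_batch, line 12, IndexError.
First divergence: position 6; shown 'match at position 6' vs intended 'match at position 0'.
Intended log window:
  4: enter trim_outliers: 4 items against 6
  5: match at position 0
  6: match at position 0
  7: enter count_flags: left 12 right 2
Execution walk:
  trim_outliers([6, 1, 1, 4], 6) -> 6  [called from process_batch, line 10]
Log origin:
  1: emitted by main (line 30)
  2: emitted by weigh_samples (line 22)
  3: emitted by process_batch (line 9)
  4: emitted by trim_outliers (line 2)
  5: emitted by trim_outliers (line 5)
  6: emitted by process_batch (line 11)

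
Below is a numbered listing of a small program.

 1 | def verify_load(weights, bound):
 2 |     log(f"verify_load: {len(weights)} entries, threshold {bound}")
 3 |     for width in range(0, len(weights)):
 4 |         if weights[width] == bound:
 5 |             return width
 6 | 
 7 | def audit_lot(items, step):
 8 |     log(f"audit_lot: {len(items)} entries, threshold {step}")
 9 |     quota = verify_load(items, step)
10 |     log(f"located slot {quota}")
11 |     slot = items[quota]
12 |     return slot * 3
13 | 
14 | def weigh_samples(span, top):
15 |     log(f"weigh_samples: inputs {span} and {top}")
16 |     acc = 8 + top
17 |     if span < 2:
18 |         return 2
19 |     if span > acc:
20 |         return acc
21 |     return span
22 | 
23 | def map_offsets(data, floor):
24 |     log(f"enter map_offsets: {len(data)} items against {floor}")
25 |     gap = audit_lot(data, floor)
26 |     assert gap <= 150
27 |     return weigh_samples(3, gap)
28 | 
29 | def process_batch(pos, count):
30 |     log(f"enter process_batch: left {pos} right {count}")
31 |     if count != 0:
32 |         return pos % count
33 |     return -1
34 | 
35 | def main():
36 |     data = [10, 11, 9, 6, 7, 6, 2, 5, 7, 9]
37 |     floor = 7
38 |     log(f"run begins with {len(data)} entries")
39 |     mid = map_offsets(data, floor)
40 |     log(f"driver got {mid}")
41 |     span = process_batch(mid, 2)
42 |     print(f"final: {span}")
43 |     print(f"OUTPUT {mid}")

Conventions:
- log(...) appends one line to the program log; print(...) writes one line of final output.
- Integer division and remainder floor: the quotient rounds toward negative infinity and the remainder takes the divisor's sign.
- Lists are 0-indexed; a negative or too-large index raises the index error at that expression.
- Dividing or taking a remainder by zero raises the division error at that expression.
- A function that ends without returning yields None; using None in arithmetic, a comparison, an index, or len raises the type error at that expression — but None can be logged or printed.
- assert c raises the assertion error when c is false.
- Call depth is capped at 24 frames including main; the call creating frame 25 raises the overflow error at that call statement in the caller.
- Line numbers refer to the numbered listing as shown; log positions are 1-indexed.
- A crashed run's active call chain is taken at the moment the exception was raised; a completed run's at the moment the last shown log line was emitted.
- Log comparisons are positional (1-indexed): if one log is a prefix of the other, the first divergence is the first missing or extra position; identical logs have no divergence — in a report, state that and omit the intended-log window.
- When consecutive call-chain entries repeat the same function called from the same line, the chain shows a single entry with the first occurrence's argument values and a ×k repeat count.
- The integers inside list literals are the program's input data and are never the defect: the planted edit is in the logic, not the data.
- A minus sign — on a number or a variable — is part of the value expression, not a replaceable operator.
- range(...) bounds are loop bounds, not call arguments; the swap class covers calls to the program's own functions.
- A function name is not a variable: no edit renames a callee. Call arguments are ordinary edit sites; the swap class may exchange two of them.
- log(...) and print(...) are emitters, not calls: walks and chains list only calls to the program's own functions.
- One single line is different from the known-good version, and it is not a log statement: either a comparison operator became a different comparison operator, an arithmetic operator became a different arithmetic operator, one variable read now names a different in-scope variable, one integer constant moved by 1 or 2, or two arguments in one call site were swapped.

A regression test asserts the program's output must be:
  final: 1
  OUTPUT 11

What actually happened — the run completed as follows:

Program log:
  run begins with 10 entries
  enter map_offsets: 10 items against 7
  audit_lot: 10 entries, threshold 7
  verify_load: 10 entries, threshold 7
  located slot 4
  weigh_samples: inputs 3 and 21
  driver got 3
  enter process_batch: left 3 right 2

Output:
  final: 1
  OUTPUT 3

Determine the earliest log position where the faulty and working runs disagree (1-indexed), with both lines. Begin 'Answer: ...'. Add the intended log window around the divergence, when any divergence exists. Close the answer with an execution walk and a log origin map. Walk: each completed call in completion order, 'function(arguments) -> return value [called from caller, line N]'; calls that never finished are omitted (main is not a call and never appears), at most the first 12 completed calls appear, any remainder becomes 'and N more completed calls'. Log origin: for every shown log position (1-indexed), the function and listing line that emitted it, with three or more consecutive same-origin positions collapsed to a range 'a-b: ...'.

Answer: at position 6 the run shows 'weigh_samples: inputs 3 and 21' where the working version logs 'weigh_samples: inputs 21 and 3'.
Intended log window:
  4: verify_load: 10 entries, threshold 7
  5: located slot 4
  6: weigh_samples: inputs 21 and 3
  7: driver got 11
Execution walk:
  verify_load([10, 11, 9, 6, 7, 6, 2, 5, 7, 9], 7) -> 4  [called from audit_lot, line 9]
  audit_lot([10, 11, 9, 6, 7, 6, 2, 5, 7, 9], 7) -> 21  [called from map_offsets, line 25]
  weigh_samples(3, 21) -> 3  [called from map_offsets, line 27]
  map_offsets([10, 11, 9, 6, 7, 6, 2, 5, 7, 9], 7) -> 3  [called from main, line 39]
  process_batch(3, 2) -> 1  [called from main, line 41]
Log origin:
  1: from main, line 38
  2: from map_offsets, line 24
  3: from audit_lot, line 8
  4: from verify_load, line 2
  5: from audit_lot, line 10
  6: from weigh_samples, line 15
  7: from main, line 40
  8: from process_batch, line 30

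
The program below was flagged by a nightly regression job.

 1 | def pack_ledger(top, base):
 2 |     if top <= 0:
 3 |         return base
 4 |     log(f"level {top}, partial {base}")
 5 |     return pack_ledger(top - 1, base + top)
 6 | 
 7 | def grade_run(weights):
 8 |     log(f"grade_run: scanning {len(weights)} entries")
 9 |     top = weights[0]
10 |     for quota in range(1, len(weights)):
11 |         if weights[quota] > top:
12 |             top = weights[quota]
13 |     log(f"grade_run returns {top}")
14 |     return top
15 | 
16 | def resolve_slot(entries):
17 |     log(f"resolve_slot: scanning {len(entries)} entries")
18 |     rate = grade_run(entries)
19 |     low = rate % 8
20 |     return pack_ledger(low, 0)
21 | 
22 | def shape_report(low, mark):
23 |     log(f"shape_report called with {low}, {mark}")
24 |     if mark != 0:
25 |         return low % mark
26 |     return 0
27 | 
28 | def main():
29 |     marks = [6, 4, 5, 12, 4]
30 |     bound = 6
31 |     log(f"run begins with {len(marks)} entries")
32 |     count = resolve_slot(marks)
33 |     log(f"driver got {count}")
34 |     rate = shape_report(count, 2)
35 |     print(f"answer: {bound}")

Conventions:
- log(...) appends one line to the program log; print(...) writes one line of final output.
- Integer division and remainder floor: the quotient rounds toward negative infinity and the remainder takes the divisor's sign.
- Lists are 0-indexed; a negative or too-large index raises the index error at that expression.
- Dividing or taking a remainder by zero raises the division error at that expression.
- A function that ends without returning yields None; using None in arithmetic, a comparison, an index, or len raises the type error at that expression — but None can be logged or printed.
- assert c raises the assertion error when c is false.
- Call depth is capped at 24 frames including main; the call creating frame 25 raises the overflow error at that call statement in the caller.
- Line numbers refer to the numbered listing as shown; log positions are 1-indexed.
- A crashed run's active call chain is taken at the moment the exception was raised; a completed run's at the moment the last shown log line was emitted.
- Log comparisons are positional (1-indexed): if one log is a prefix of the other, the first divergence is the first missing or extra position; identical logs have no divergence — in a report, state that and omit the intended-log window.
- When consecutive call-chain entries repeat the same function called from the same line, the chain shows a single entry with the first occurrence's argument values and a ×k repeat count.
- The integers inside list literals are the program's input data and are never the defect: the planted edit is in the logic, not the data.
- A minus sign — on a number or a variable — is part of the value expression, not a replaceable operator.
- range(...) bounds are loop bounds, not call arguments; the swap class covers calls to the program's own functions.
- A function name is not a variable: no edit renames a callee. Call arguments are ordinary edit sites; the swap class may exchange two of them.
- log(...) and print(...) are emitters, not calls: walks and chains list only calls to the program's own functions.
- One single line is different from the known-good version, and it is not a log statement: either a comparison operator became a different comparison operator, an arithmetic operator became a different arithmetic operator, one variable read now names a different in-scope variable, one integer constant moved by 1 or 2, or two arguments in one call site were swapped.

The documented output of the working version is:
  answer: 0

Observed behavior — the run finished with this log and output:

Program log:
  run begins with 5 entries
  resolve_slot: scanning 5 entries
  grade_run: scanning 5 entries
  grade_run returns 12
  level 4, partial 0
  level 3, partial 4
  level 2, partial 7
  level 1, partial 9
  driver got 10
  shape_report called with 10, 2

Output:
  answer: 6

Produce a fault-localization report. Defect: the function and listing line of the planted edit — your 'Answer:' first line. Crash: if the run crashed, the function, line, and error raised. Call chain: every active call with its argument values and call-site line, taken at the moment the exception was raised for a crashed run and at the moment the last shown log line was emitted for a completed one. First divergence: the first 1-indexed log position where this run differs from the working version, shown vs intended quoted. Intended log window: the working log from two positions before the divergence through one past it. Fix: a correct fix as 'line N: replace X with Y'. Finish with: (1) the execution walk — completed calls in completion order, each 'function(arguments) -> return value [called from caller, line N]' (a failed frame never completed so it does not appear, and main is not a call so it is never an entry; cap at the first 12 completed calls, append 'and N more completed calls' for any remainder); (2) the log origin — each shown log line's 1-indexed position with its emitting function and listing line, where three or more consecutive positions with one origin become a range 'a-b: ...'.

Answer: the defect is in main at line 35.
The tell: No log line changed; the fault shows up purely in the output.
Call chain: main -> shape_report(10, 2) (called at line 34).
First divergence: there is none — every log position agrees.
Execution walk:
  grade_run([6, 4, 5, 12, 4]) -> 12  [called from resolve_slot, line 18]
  pack_ledger(0, 10) -> 10  [called from pack_ledger, line 5]
  pack_ledger(1, 9) -> 10  [called from pack_ledger, line 5]
  pack_ledger(2, 7) -> 10  [called from pack_ledger, line 5]
  pack_ledger(3, 4) -> 10  [called from pack_ledger, line 5]
  pack_ledger(4, 0) -> 10  [called from resolve_slot, line 20]
  resolve_slot([6, 4, 5, 12, 4]) -> 10  [called from main, line 32]
  shape_report(10, 2) -> 0  [called from main, line 34]
Log origin:
  1 — main, line 31
  2 — resolve_slot, line 17
  3 — grade_run, line 8
  4 — grade_run, line 13
  5-8 — pack_ledger, line 4
  9 — main, line 33
  10 — shape_report, line 23
A correct fix: line 35: replace `bound` with `rate`.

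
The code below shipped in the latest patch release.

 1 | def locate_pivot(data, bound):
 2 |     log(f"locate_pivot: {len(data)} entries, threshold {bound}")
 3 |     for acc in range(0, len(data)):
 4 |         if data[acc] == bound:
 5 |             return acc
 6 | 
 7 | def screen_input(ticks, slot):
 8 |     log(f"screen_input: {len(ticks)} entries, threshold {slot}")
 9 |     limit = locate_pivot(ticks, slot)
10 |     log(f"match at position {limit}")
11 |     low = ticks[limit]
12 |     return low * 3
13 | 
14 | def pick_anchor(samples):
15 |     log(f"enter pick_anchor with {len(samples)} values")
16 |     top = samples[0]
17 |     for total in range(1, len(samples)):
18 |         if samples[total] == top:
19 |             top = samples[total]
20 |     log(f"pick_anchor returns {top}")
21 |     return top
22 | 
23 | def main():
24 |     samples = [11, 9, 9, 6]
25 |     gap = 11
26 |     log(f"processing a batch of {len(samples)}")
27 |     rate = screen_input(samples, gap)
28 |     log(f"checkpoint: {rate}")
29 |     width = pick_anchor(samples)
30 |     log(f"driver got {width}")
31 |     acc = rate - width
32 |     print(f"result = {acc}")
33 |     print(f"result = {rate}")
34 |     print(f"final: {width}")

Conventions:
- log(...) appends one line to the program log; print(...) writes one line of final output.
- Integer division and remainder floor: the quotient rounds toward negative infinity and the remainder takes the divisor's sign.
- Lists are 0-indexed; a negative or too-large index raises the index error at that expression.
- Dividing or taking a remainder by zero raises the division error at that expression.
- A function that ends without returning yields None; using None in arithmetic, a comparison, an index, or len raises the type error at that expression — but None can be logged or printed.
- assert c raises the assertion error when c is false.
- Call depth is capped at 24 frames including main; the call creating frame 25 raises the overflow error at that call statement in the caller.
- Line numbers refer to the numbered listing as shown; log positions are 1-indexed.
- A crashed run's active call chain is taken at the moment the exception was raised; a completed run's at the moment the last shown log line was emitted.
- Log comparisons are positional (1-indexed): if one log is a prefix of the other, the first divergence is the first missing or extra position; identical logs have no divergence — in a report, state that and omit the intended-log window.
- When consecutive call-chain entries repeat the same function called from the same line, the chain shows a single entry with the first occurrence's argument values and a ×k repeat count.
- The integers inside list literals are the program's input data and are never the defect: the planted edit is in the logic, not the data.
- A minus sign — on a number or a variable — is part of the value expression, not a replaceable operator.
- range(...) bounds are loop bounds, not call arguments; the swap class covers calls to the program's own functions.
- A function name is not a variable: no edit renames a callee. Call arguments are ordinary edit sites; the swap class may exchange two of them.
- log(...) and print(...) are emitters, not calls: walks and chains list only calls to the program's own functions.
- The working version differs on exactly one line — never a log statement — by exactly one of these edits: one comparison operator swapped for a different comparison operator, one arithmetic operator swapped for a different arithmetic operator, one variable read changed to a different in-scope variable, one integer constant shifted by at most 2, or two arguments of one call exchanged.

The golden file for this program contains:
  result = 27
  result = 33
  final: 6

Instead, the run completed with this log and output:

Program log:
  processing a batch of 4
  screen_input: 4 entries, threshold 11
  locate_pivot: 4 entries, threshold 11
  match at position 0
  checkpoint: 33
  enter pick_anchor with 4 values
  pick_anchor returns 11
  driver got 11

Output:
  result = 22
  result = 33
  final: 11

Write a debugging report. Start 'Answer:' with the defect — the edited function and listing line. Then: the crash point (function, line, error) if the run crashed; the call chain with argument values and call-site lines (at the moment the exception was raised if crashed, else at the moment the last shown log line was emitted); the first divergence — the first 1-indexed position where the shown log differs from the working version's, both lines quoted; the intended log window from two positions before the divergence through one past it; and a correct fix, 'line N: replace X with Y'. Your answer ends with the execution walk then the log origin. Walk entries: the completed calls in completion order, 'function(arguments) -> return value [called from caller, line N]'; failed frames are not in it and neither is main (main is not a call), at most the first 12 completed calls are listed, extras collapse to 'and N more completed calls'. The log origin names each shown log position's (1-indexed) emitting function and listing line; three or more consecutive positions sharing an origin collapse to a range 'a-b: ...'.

Answer: the defect is in pick_anchor at line 18.
Core observation: Log line 7 is where behavior first shows: 'pick_anchor returns 11' appears instead of 'pick_anchor returns 6'.
Call chain: main.
First divergence: at position 7 the run shows 'pick_anchor returns 11' where the working version logs 'pick_anchor returns 6'.
Intended log window:
  5: checkpoint: 33
  6: enter pick_anchor with 4 values
  7: pick_anchor returns 6
  8: driver got 6
Execution walk:
  locate_pivot([11, 9, 9, 6], 11) -> 0  [called from screen_input, line 9]
  screen_input([11, 9, 9, 6], 11) -> 33  [called from main, line 27]
  pick_anchor([11, 9, 9, 6]) -> 11  [called from main, line 29]
Origin of each log line:
  1: logged in main at line 26
  2: logged in screen_input at line 8
  3: logged in locate_pivot at line 2
  4: logged in screen_input at line 10
  5: logged in main at line 28
  6: logged in pick_anchor at line 15
  7: logged in pick_anchor at line 20
  8: logged in main at line 30
A correct fix: line 18: replace `==` with `<`.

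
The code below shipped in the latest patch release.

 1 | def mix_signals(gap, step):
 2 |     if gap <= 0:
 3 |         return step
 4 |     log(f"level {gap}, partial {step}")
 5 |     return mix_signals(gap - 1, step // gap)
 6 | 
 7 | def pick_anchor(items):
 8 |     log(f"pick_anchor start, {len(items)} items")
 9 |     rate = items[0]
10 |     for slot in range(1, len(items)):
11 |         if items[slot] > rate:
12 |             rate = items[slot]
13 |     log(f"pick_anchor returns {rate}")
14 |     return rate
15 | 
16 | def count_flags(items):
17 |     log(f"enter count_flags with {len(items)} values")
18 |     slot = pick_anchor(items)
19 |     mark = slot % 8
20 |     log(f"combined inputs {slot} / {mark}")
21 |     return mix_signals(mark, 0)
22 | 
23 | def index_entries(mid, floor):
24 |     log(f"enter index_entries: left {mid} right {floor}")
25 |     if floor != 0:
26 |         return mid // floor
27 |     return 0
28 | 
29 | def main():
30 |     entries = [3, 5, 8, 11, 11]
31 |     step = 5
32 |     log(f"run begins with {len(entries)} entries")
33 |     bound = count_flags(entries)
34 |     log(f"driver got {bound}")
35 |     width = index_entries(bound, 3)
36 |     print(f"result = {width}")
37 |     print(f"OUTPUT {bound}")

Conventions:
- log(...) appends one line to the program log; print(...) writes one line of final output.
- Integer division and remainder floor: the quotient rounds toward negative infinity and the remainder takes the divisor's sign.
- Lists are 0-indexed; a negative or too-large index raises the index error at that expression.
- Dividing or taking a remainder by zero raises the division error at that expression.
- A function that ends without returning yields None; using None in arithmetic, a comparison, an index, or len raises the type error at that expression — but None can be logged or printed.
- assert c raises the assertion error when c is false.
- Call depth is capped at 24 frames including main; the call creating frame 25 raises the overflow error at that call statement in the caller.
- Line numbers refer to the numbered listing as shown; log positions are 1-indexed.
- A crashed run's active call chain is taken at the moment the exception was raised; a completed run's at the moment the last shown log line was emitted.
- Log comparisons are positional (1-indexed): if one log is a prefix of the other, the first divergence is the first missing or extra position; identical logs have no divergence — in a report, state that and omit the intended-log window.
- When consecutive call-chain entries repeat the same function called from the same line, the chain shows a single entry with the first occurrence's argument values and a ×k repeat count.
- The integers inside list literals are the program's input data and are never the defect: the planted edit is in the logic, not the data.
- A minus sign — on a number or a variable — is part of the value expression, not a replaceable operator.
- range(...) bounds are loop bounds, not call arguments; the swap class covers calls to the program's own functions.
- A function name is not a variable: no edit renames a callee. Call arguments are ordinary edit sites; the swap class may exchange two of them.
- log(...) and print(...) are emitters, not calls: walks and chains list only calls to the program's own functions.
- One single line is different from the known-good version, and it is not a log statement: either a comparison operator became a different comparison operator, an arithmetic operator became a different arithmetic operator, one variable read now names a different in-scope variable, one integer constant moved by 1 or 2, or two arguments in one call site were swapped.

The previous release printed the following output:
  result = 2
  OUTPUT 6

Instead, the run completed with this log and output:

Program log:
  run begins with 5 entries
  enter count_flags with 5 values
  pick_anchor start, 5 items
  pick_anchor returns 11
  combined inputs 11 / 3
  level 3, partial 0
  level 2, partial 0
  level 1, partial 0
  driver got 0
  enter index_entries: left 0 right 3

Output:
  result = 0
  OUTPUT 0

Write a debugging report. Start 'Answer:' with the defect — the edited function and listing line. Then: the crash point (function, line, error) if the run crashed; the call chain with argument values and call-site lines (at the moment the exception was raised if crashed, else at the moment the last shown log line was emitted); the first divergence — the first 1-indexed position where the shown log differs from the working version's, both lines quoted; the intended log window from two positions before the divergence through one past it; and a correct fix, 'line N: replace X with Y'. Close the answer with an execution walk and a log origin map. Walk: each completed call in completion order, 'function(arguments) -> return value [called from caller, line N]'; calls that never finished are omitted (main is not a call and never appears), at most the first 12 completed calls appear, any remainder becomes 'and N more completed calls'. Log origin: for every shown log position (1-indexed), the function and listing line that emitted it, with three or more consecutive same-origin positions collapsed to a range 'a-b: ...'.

Answer: the defect is in mix_signals at line 5.
Core observation: At log position 7 the runs split — shown 'level 2, partial 0', but the working version logs 'level 2, partial 3'.
Call chain: main -> index_entries(0, 3) (called at line 35).
First divergence: at position 7 the run shows 'level 2, partial 0' where the working version logs 'level 2, partial 3'.
Intended log window:
  5: combined inputs 11 / 3
  6: level 3, partial 0
  7: level 2, partial 3
  8: level 1, partial 5
Execution walk:
  pick_anchor([3, 5, 8, 11, 11]) -> 11  [called from count_flags, line 18]
  mix_signals(0, 0) -> 0  [called from mix_signals, line 5]
  mix_signals(1, 0) -> 0  [called from mix_signals, line 5]
  mix_signals(2, 0) -> 0  [called from mix_signals, line 5]
  mix_signals(3, 0) -> 0  [called from count_flags, line 21]
  count_flags([3, 5, 8, 11, 11]) -> 0  [called from main, line 33]
  index_entries(0, 3) -> 0  [called from main, line 35]
Log origins:
  1: emitted by main (line 32)
  2: emitted by count_flags (line 17)
  3: emitted by pick_anchor (line 8)
  4: emitted by pick_anchor (line 13)
  5: emitted by count_flags (line 20)
  6-8: emitted by mix_signals (line 4)
  9: emitted by main (line 34)
  10: emitted by index_entries (line 24)
A correct fix: line 5: replace `//` with `+`.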